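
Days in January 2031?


Month: January (month 1)
January has 31 days

31 days


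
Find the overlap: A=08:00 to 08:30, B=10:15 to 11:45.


Meeting A: 480-510 (in minutes from midnight)
Meeting B: 615-705
Overlap start = max(480, 615) = 615
Overlap end = min(510, 705) = 510
Overlap = max(0, 510 - 615) = 0 min

0 minutes


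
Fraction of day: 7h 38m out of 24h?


Total minutes: 7×60 + 38 = 458
Day = 24×60 = 1440 minutes
Fraction = 458/1440 ≈ 0.3181
As a percentage: 458/1440 × 100 ≈ 31.81%

0.3181 (31.81%)


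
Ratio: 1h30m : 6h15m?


Duration 1: 90 minutes
Duration 2: 375 minutes
Ratio = 90:375
GCD = 15
Simplified = 6:25
As a decimal: 6/25 = 0.24

6:25 (0.24)


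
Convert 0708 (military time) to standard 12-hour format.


Hour: 7
7 < 12 → AM

7:08 AM


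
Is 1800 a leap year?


No

Rules: divisible by 4 AND (not by 100 OR by 400)
1800 ÷ 4 = 450 exactly → divisible by 4
1800 ÷ 100 = 18 exactly → divisible by 100
1800 ÷ 400 = 4 remainder 200 → not divisible by 400
Divisible by 100 but not by 400 → not a leap year


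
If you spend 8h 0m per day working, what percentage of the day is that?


Time: 480 minutes
Day: 1440 minutes
Percentage = (480/1440) × 100 ≈ 33.3%

33.3%


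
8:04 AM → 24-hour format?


Input: 8:04 AM
AM hour stays: 8

08:04


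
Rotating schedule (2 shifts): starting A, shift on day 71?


Shifts: A, B
Start: A (index 0)
Day 71: (0 + 71 - 1) mod 2
= 70 mod 2
= 0
Index 0 → shift A

Shift A


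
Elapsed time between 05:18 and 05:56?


0h 38m

End time in minutes: 5×60 + 56 = 356
Start time in minutes: 5×60 + 18 = 318
Difference = 356 - 318 = 38 minutes
= 0 hours 38 minutes


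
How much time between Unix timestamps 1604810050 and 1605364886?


554836 seconds (154.1 hours / 6.42 days)

Difference = 1605364886 - 1604810050 = 554836 seconds
In hours: 554836 / 3600 ≈ 154.1
In days: 554836 / 86400 ≈ 6.42


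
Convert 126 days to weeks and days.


18 weeks 0 days

Weeks: 126 ÷ 7 = 18 remainder 0


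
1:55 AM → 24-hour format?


Input: 1:55 AM
AM hour stays: 1

01:55


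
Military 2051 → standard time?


8:51 PM

Hour: 20
20 - 12 = 8 → PM


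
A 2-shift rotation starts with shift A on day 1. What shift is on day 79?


Shifts: A, B
Start: A (index 0)
Day 79: (0 + 79 - 1) mod 2
= 78 mod 2
= 0
Index 0 → shift A

Shift A


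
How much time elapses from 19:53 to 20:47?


0h 54m

End time in minutes: 20×60 + 47 = 1247
Start time in minutes: 19×60 + 53 = 1193
Difference = 1247 - 1193 = 54 minutes
= 0 hours 54 minutes


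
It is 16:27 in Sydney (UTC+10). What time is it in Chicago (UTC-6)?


00:27

Time difference = UTC-6 - UTC+10 = -16 hours
New hour = (16 -16) mod 24
= 0 mod 24 = 0
Minutes unchanged → 00:27


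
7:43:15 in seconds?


Hours: 7 × 3600 = 25200
Minutes: 43 × 60 = 2580
Seconds: 15
Total = 25200 + 2580 + 15 = 27795

27795 seconds


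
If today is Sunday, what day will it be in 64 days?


Start: Sunday (index 6)
(6 + 64) mod 7
= 70 mod 7
= 0
Index 0 → Monday

Monday


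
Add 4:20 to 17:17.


21:37

Start: 1037 minutes from midnight
Add: 260 minutes
Total: 1297 minutes
Hours: 1297 ÷ 60 = 21 remainder 37


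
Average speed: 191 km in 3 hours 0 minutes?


63.7 km/h

Distance: 191 km
Time: 3 hours
Speed = 191 / 3 ≈ 63.7 km/h


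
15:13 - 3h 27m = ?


Start: 913 minutes from midnight
Subtract: 207 minutes
Remaining: 913 - 207 = 706
Hours: 11, Minutes: 46

11:46


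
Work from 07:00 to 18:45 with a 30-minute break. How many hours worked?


11h 15m (675 minutes)

Total time = (18×60+45) - (7×60+0)
= 1125 - 420 = 705 min
Minus break: 705 - 30 = 675 min
= 11h 15m


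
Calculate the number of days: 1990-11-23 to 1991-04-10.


138 days

From November 23, 1990 to April 10, 1991
Rest of November 1990: 30 - 23 = 7
Full months: December 31, January 31, February 1991 28, March 31
Days into April 1991: 10
Total = 7 + 31 + 31 + 28 + 31 + 10 = 138 days


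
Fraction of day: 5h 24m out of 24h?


Total minutes: 5×60 + 24 = 324
Day = 24×60 = 1440 minutes
Fraction = 324/1440 = 0.2250
As a percentage: 324/1440 × 100 = 22.50%

0.2250 (22.50%)


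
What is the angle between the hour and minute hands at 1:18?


Hour hand = 1×30 + 18×0.5 = 39.0°
Minute hand = 18×6 = 108°
Difference = |39.0 - 108| = 69.0°

69.0°


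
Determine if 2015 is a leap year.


Rules: divisible by 4 AND (not by 100 OR by 400)
2015 ÷ 4 = 503 remainder 3 → not divisible by 4
Not divisible by 4 → not a leap year

No


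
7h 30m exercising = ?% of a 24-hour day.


31.3%

Time: 450 minutes
Day: 1440 minutes
Percentage = (450/1440) × 100 ≈ 31.3%


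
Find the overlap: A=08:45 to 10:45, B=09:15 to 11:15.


Meeting A: 525-645 (in minutes from midnight)
Meeting B: 555-675
Overlap start = max(525, 555) = 555
Overlap end = min(645, 675) = 645
Overlap = max(0, 645 - 555) = 90 min

90 minutes


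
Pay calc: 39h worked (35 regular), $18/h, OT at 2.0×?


$774.00

Regular: 35h × $18 = $630.00
Overtime: 39 - 35 = 4h
OT pay: 4h × $18 × 2.0 = $144.00
Total = $630.00 + $144.00 = $774.00


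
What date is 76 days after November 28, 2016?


February 12, 2017

Start: November 28, 2016
Add 76 days
November 28 → December 1: 30 - 28 + 1 = 3 days (76 - 3 = 73 left)
December 1 → January 1: 31 - 1 + 1 = 31 days (73 - 31 = 42 left)
January 1 → February 1: 31 - 1 + 1 = 31 days (42 - 31 = 11 left)
February 1 + 11 = February 12, 2017


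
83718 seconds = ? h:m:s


Hours: 83718 ÷ 3600 = 23 remainder 918
Minutes: 918 ÷ 60 = 15 remainder 18
Seconds: 18

23h 15m 18s


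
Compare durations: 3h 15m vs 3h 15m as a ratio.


Duration 1: 195 minutes
Duration 2: 195 minutes
Ratio = 195:195
GCD = 195
Simplified = 1:1
As a decimal: 1/1 = 1.00

1:1 (1.00)


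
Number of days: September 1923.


Month: September (month 9)
September has 30 days

30 days


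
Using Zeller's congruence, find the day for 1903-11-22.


Zeller's congruence:
q=22, m=11, k=3, j=19
h = (22 + ⌊13×12/5⌋ + 3 + ⌊3/4⌋ + ⌊19/4⌋ - 2×19) mod 7
= (22 + 31 + 3 + 0 + 4 - 38) mod 7
= 22 mod 7 = 1
h=1 → Sunday

Sunday


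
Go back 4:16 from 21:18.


Start: 1278 minutes from midnight
Subtract: 256 minutes
Remaining: 1278 - 256 = 1022
Hours: 17, Minutes: 2

17:02


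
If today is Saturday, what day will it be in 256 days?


Wednesday

Start: Saturday (index 5)
(5 + 256) mod 7
= 261 mod 7
= 2
Index 2 → Wednesday


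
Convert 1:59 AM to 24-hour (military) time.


Input: 1:59 AM
AM hour stays: 1

01:59


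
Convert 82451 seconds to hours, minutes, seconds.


Hours: 82451 ÷ 3600 = 22 remainder 3251
Minutes: 3251 ÷ 60 = 54 remainder 11
Seconds: 11

22h 54m 11s


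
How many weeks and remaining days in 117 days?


16 weeks 5 days

Weeks: 117 ÷ 7 = 16 remainder 5


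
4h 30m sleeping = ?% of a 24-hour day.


Time: 270 minutes
Day: 1440 minutes
Percentage = (270/1440) × 100 ≈ 18.8%

18.8%


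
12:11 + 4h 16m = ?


16:27

Start: 731 minutes from midnight
Add: 256 minutes
Total: 987 minutes
Hours: 987 ÷ 60 = 16 remainder 27


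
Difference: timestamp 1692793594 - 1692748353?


45241 seconds (12.6 hours / 0.52 days)

Difference = 1692793594 - 1692748353 = 45241 seconds
In hours: 45241 / 3600 ≈ 12.6
In days: 45241 / 86400 ≈ 0.52


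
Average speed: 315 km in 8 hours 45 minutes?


36.0 km/h

Distance: 315 km
Time: 8h 45m = 525 min = 525/60 = 35/4 hours
Speed = 315 ÷ (35/4) = 315 × 4 / 35 = 1260/35 = 36.0 km/h


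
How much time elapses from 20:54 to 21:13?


End time in minutes: 21×60 + 13 = 1273
Start time in minutes: 20×60 + 54 = 1254
Difference = 1273 - 1254 = 19 minutes
= 0 hours 19 minutes

0h 19m


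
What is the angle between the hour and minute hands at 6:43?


56.5°

Hour hand = 6×30 + 43×0.5 = 201.5°
Minute hand = 43×6 = 258°
Difference = |201.5 - 258| = 56.5°


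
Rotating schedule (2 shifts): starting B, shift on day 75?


Shifts: A, B
Start: B (index 1)
Day 75: (1 + 75 - 1) mod 2
= 75 mod 2
= 1
Index 1 → shift B

Shift B


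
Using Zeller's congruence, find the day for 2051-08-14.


Monday

Zeller's congruence:
q=14, m=8, k=51, j=20
h = (14 + ⌊13×9/5⌋ + 51 + ⌊51/4⌋ + ⌊20/4⌋ - 2×20) mod 7
= (14 + 23 + 51 + 12 + 5 - 40) mod 7
= 65 mod 7 = 2
h=2 → Monday


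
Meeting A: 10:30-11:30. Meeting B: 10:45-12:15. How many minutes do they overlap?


Meeting A: 630-690 (in minutes from midnight)
Meeting B: 645-735
Overlap start = max(630, 645) = 645
Overlap end = min(690, 735) = 690
Overlap = max(0, 690 - 645) = 45 min

45 minutes


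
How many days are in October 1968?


Month: October (month 10)
October has 31 days

31 days


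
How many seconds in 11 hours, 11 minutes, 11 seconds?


Hours: 11 × 3600 = 39600
Minutes: 11 × 60 = 660
Seconds: 11
Total = 39600 + 660 + 11 = 40271

40271 seconds


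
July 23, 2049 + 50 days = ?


Start: July 23, 2049
Add 50 days
July 23 → August 1: 31 - 23 + 1 = 9 days (50 - 9 = 41 left)
August 1 → September 1: 31 - 1 + 1 = 31 days (41 - 31 = 10 left)
September 1 + 10 = September 11, 2049

September 11, 2049


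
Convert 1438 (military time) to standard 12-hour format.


Hour: 14
14 - 12 = 2 → PM

2:38 PM


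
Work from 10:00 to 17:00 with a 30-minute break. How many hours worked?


Total time = (17×60+0) - (10×60+0)
= 1020 - 600 = 420 min
Minus break: 420 - 30 = 390 min
= 6h 30m

6h 30m (390 minutes)


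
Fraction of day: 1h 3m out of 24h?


0.0438 (4.38%)

Total minutes: 1×60 + 3 = 63
Day = 24×60 = 1440 minutes
Fraction = 63/1440 ≈ 0.0438
As a percentage: 63/1440 × 100 ≈ 4.38%


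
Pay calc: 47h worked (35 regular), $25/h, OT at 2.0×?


Regular: 35h × $25 = $875.00
Overtime: 47 - 35 = 12h
OT pay: 12h × $25 × 2.0 = $600.00
Total = $875.00 + $600.00 = $1475.00

$1475.00


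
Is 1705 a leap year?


No

Rules: divisible by 4 AND (not by 100 OR by 400)
1705 ÷ 4 = 426 remainder 1 → not divisible by 4
Not divisible by 4 → not a leap year


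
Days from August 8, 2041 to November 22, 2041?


106 days

From August 8, 2041 to November 22, 2041
Rest of August 2041: 31 - 8 = 23
Full months: September 30, October 31
Days into November 2041: 22
Total = 23 + 30 + 31 + 22 = 106 days


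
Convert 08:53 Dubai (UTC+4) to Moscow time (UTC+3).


Time difference = UTC+3 - UTC+4 = -1 hours
New hour = (8 -1) mod 24
= 7 mod 24 = 7
Minutes unchanged → 07:53

07:53


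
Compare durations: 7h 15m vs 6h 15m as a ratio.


Duration 1: 435 minutes
Duration 2: 375 minutes
Ratio = 435:375
GCD = 15
Simplified = 29:25
As a decimal: 29/25 = 1.16

29:25 (1.16)


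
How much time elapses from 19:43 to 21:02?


1h 19m

End time in minutes: 21×60 + 2 = 1262
Start time in minutes: 19×60 + 43 = 1183
Difference = 1262 - 1183 = 79 minutes
= 1 hours 19 minutes


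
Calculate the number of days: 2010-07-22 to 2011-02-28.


From July 22, 2010 to February 28, 2011
Rest of July 2010: 31 - 22 = 9
Full months: August 31, September 30, October 31, November 30, December 31, January 31
Days into February 2011: 28
Total = 9 + 31 + 30 + 31 + 30 + 31 + 31 + 28 = 221 days

221 days


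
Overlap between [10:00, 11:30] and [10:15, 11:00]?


Meeting A: 600-690 (in minutes from midnight)
Meeting B: 615-660
Overlap start = max(600, 615) = 615
Overlap end = min(690, 660) = 660
Overlap = max(0, 660 - 615) = 45 min

45 minutes


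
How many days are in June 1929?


30 days

Month: June (month 6)
June has 30 days


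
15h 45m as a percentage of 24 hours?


Total minutes: 15×60 + 45 = 945
Day = 24×60 = 1440 minutes
Fraction = 945/1440 ≈ 0.6563
As a percentage: 945/1440 × 100 ≈ 65.63%

0.6563 (65.63%)


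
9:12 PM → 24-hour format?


Input: 9:12 PM
PM: 9 + 12 = 21

21:12


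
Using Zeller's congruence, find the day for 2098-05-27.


Zeller's congruence:
q=27, m=5, k=98, j=20
h = (27 + ⌊13×6/5⌋ + 98 + ⌊98/4⌋ + ⌊20/4⌋ - 2×20) mod 7
= (27 + 15 + 98 + 24 + 5 - 40) mod 7
= 129 mod 7 = 3
h=3 → Tuesday

Tuesday


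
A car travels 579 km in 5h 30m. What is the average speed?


105.3 km/h

Distance: 579 km
Time: 5h 30m = 330 min = 330/60 = 11/2 hours
Speed = 579 ÷ (11/2) = 579 × 2 / 11 = 1158/11 ≈ 105.3 km/h


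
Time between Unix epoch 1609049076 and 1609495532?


Difference = 1609495532 - 1609049076 = 446456 seconds
In hours: 446456 / 3600 ≈ 124.0
In days: 446456 / 86400 ≈ 5.17

446456 seconds (124.0 hours / 5.17 days)


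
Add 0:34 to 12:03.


12:37

Start: 723 minutes from midnight
Add: 34 minutes
Total: 757 minutes
Hours: 757 ÷ 60 = 12 remainder 37


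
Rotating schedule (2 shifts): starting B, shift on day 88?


Shifts: A, B
Start: B (index 1)
Day 88: (1 + 88 - 1) mod 2
= 88 mod 2
= 0
Index 0 → shift A

Shift A


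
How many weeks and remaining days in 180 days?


Weeks: 180 ÷ 7 = 25 remainder 5

25 weeks 5 days


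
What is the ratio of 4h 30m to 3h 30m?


9:7 (1.29)

Duration 1: 270 minutes
Duration 2: 210 minutes
Ratio = 270:210
GCD = 30
Simplified = 9:7
As a decimal: 9/7 ≈ 1.29


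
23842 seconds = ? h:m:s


6h 37m 22s

Hours: 23842 ÷ 3600 = 6 remainder 2242
Minutes: 2242 ÷ 60 = 37 remainder 22
Seconds: 22


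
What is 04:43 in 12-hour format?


4:43 AM

Hour: 4
4 < 12 → AM


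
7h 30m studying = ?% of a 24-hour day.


31.3%

Time: 450 minutes
Day: 1440 minutes
Percentage = (450/1440) × 100 ≈ 31.3%


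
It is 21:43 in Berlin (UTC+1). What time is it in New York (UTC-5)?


Time difference = UTC-5 - UTC+1 = -6 hours
New hour = (21 -6) mod 24
= 15 mod 24 = 15
Minutes unchanged → 15:43

15:43


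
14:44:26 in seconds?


Hours: 14 × 3600 = 50400
Minutes: 44 × 60 = 2640
Seconds: 26
Total = 50400 + 2640 + 26 = 53066

53066 seconds


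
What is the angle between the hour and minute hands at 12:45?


112.5°

Hour hand (12 ≡ 0 on the dial): 0×30 + 45×0.5 = 22.5°
Minute hand = 45×6 = 270°
Difference = |22.5 - 270| = 247.5°
Since > 180°: 360 - 247.5 = 112.5°


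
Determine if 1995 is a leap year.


No

Rules: divisible by 4 AND (not by 100 OR by 400)
1995 ÷ 4 = 498 remainder 3 → not divisible by 4
Not divisible by 4 → not a leap year


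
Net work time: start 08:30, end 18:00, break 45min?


Total time = (18×60+0) - (8×60+30)
= 1080 - 510 = 570 min
Minus break: 570 - 45 = 525 min
= 8h 45m

8h 45m (525 minutes)


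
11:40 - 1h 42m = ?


Start: 700 minutes from midnight
Subtract: 102 minutes
Remaining: 700 - 102 = 598
Hours: 9, Minutes: 58

09:58


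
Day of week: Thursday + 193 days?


Start: Thursday (index 3)
(3 + 193) mod 7
= 196 mod 7
= 0
Index 0 → Monday

Monday


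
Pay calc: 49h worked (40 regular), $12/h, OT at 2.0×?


$696.00

Regular: 40h × $12 = $480.00
Overtime: 49 - 40 = 9h
OT pay: 9h × $12 × 2.0 = $216.00
Total = $480.00 + $216.00 = $696.00


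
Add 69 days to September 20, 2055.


Start: September 20, 2055
Add 69 days
September 20 → October 1: 30 - 20 + 1 = 11 days (69 - 11 = 58 left)
October 1 → November 1: 31 - 1 + 1 = 31 days (58 - 31 = 27 left)
November 1 + 27 = November 28, 2055

November 28, 2055


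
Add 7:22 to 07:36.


Start: 456 minutes from midnight
Add: 442 minutes
Total: 898 minutes
Hours: 898 ÷ 60 = 14 remainder 58

14:58


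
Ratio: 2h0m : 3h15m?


8:13 (0.62)

Duration 1: 120 minutes
Duration 2: 195 minutes
Ratio = 120:195
GCD = 15
Simplified = 8:13
As a decimal: 8/13 ≈ 0.62


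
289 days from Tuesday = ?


Thursday

Start: Tuesday (index 1)
(1 + 289) mod 7
= 290 mod 7
= 3
Index 3 → Thursday


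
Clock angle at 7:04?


Hour hand = 7×30 + 4×0.5 = 212.0°
Minute hand = 4×6 = 24°
Difference = |212.0 - 24| = 188.0°
Since > 180°: 360 - 188.0 = 172.0°

172.0°


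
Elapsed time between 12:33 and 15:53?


3h 20m

End time in minutes: 15×60 + 53 = 953
Start time in minutes: 12×60 + 33 = 753
Difference = 953 - 753 = 200 minutes
= 3 hours 20 minutes


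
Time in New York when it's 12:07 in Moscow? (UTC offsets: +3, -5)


04:07

Time difference = UTC-5 - UTC+3 = -8 hours
New hour = (12 -8) mod 24
= 4 mod 24 = 4
Minutes unchanged → 04:07


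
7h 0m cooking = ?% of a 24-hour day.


29.2%

Time: 420 minutes
Day: 1440 minutes
Percentage = (420/1440) × 100 ≈ 29.2%


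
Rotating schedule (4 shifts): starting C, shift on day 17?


Shift C

Shifts: A, B, C, D
Start: C (index 2)
Day 17: (2 + 17 - 1) mod 4
= 18 mod 4
= 2
Index 2 → shift C


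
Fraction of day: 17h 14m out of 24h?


0.7181 (71.81%)

Total minutes: 17×60 + 14 = 1034
Day = 24×60 = 1440 minutes
Fraction = 1034/1440 ≈ 0.7181
As a percentage: 1034/1440 × 100 ≈ 71.81%


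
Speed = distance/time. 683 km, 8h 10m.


83.6 km/h

Distance: 683 km
Time: 8h 10m = 490 min = 490/60 = 49/6 hours
Speed = 683 ÷ (49/6) = 683 × 6 / 49 = 4098/49 ≈ 83.6 km/h


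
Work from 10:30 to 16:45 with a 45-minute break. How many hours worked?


Total time = (16×60+45) - (10×60+30)
= 1005 - 630 = 375 min
Minus break: 375 - 45 = 330 min
= 5h 30m

5h 30m (330 minutes)


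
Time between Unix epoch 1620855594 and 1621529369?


673775 seconds (187.2 hours / 7.80 days)

Difference = 1621529369 - 1620855594 = 673775 seconds
In hours: 673775 / 3600 ≈ 187.2
In days: 673775 / 86400 ≈ 7.80


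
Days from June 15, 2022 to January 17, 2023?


From June 15, 2022 to January 17, 2023
Rest of June 2022: 30 - 15 = 15
Full months: July 31, August 31, September 30, October 31, November 30, December 31
Days into January 2023: 17
Total = 15 + 31 + 31 + 30 + 31 + 30 + 31 + 17 = 216 days

216 days


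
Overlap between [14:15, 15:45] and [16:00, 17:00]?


0 minutes

Meeting A: 855-945 (in minutes from midnight)
Meeting B: 960-1020
Overlap start = max(855, 960) = 960
Overlap end = min(945, 1020) = 945
Overlap = max(0, 945 - 960) = 0 min


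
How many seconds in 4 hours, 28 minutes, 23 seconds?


16103 seconds

Hours: 4 × 3600 = 14400
Minutes: 28 × 60 = 1680
Seconds: 23
Total = 14400 + 1680 + 23 = 16103


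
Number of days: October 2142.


Month: October (month 10)
October has 31 days

31 days


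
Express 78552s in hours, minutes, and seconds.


Hours: 78552 ÷ 3600 = 21 remainder 2952
Minutes: 2952 ÷ 60 = 49 remainder 12
Seconds: 12

21h 49m 12s


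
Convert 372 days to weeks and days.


53 weeks 1 days

Weeks: 372 ÷ 7 = 53 remainder 1


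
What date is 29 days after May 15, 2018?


June 13, 2018

Start: May 15, 2018
Add 29 days
May 15 → June 1: 31 - 15 + 1 = 17 days (29 - 17 = 12 left)
June 1 + 12 = June 13, 2018


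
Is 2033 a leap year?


No

Rules: divisible by 4 AND (not by 100 OR by 400)
2033 ÷ 4 = 508 remainder 1 → not divisible by 4
Not divisible by 4 → not a leap year


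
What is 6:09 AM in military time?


Input: 6:09 AM
AM hour stays: 6

06:09


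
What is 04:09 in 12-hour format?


Hour: 4
4 < 12 → AM

4:09 AM


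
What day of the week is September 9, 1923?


Zeller's congruence:
q=9, m=9, k=23, j=19
h = (9 + ⌊13×10/5⌋ + 23 + ⌊23/4⌋ + ⌊19/4⌋ - 2×19) mod 7
= (9 + 26 + 23 + 5 + 4 - 38) mod 7
= 29 mod 7 = 1
h=1 → Sunday

Sunday


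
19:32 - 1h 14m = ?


18:18

Start: 1172 minutes from midnight
Subtract: 74 minutes
Remaining: 1172 - 74 = 1098
Hours: 18, Minutes: 18


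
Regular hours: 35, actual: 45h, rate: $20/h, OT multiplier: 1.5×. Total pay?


Regular: 35h × $20 = $700.00
Overtime: 45 - 35 = 10h
OT pay: 10h × $20 × 1.5 = $300.00
Total = $700.00 + $300.00 = $1000.00

$1000.00


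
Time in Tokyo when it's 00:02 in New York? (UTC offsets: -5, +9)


Time difference = UTC+9 - UTC-5 = +14 hours
New hour = (0 + 14) mod 24
= 14 mod 24 = 14
Minutes unchanged → 14:02

14:02


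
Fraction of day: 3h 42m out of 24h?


0.1542 (15.42%)

Total minutes: 3×60 + 42 = 222
Day = 24×60 = 1440 minutes
Fraction = 222/1440 ≈ 0.1542
As a percentage: 222/1440 × 100 ≈ 15.42%


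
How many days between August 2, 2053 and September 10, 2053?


From August 2, 2053 to September 10, 2053
Rest of August 2053: 31 - 2 = 29
Days into September 2053: 10
Total = 29 + 10 = 39 days

39 days


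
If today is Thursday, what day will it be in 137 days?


Monday

Start: Thursday (index 3)
(3 + 137) mod 7
= 140 mod 7
= 0
Index 0 → Monday


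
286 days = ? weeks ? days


Weeks: 286 ÷ 7 = 40 remainder 6

40 weeks 6 days


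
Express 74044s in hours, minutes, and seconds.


20h 34m 4s

Hours: 74044 ÷ 3600 = 20 remainder 2044
Minutes: 2044 ÷ 60 = 34 remainder 4
Seconds: 4


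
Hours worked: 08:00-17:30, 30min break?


Total time = (17×60+30) - (8×60+0)
= 1050 - 480 = 570 min
Minus break: 570 - 30 = 540 min
= 9h 0m

9h 0m (540 minutes)


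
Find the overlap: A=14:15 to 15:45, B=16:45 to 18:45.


Meeting A: 855-945 (in minutes from midnight)
Meeting B: 1005-1125
Overlap start = max(855, 1005) = 1005
Overlap end = min(945, 1125) = 945
Overlap = max(0, 945 - 1005) = 0 min

0 minutes


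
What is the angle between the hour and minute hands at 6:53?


111.5°

Hour hand = 6×30 + 53×0.5 = 206.5°
Minute hand = 53×6 = 318°
Difference = |206.5 - 318| = 111.5°


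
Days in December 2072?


Month: December (month 12)
December has 31 days

31 days


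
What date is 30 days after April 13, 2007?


Start: April 13, 2007
Add 30 days
April 13 → May 1: 30 - 13 + 1 = 18 days (30 - 18 = 12 left)
May 1 + 12 = May 13, 2007

May 13, 2007


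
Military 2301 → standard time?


Hour: 23
23 - 12 = 11 → PM

11:01 PM


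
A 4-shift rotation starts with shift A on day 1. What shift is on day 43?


Shifts: A, B, C, D
Start: A (index 0)
Day 43: (0 + 43 - 1) mod 4
= 42 mod 4
= 2
Index 2 → shift C

Shift C


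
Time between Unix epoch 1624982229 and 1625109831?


Difference = 1625109831 - 1624982229 = 127602 seconds
In hours: 127602 / 3600 ≈ 35.4
In days: 127602 / 86400 ≈ 1.48

127602 seconds (35.4 hours / 1.48 days)


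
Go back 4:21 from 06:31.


Start: 391 minutes from midnight
Subtract: 261 minutes
Remaining: 391 - 261 = 130
Hours: 2, Minutes: 10

02:10


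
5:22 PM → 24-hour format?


17:22

Input: 5:22 PM
PM: 5 + 12 = 17


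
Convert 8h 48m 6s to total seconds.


Hours: 8 × 3600 = 28800
Minutes: 48 × 60 = 2880
Seconds: 6
Total = 28800 + 2880 + 6 = 31686

31686 seconds


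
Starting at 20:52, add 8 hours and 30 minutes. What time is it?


05:22 (next day)

Start: 1252 minutes from midnight
Add: 510 minutes
Total: 1762 minutes
Hours: 1762 ÷ 60 = 29 remainder 22
29 ≥ 24 → 29 - 24 = 5 (next day)


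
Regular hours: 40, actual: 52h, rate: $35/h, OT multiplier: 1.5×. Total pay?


Regular: 40h × $35 = $1400.00
Overtime: 52 - 40 = 12h
OT pay: 12h × $35 × 1.5 = $630.00
Total = $1400.00 + $630.00 = $2030.00

$2030.00


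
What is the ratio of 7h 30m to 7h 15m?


30:29 (1.03)

Duration 1: 450 minutes
Duration 2: 435 minutes
Ratio = 450:435
GCD = 15
Simplified = 30:29
As a decimal: 30/29 ≈ 1.03


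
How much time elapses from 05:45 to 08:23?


2h 38m

End time in minutes: 8×60 + 23 = 503
Start time in minutes: 5×60 + 45 = 345
Difference = 503 - 345 = 158 minutes
= 2 hours 38 minutes


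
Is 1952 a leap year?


Rules: divisible by 4 AND (not by 100 OR by 400)
1952 ÷ 4 = 488 exactly → divisible by 4
1952 ÷ 100 = 19 remainder 52 → not divisible by 100
Divisible by 4 but not by 100 → leap year

Yes


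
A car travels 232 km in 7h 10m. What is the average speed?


32.4 km/h

Distance: 232 km
Time: 7h 10m = 430 min = 430/60 = 43/6 hours
Speed = 232 ÷ (43/6) = 232 × 6 / 43 = 1392/43 ≈ 32.4 km/h


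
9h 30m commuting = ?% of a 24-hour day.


Time: 570 minutes
Day: 1440 minutes
Percentage = (570/1440) × 100 ≈ 39.6%

39.6%


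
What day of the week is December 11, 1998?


Zeller's congruence:
q=11, m=12, k=98, j=19
h = (11 + ⌊13×13/5⌋ + 98 + ⌊98/4⌋ + ⌊19/4⌋ - 2×19) mod 7
= (11 + 33 + 98 + 24 + 4 - 38) mod 7
= 132 mod 7 = 6
h=6 → Friday

Friday


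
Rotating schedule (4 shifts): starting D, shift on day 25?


Shift D

Shifts: A, B, C, D
Start: D (index 3)
Day 25: (3 + 25 - 1) mod 4
= 27 mod 4
= 3
Index 3 → shift D


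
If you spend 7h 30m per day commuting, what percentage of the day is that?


Time: 450 minutes
Day: 1440 minutes
Percentage = (450/1440) × 100 ≈ 31.3%

31.3%


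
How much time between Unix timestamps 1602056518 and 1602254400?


197882 seconds (55.0 hours / 2.29 days)

Difference = 1602254400 - 1602056518 = 197882 seconds
In hours: 197882 / 3600 ≈ 55.0
In days: 197882 / 86400 ≈ 2.29


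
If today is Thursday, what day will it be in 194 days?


Tuesday

Start: Thursday (index 3)
(3 + 194) mod 7
= 197 mod 7
= 1
Index 1 → Tuesday


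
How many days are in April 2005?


30 days

Month: April (month 4)
April has 30 days


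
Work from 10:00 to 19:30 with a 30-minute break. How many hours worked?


Total time = (19×60+30) - (10×60+0)
= 1170 - 600 = 570 min
Minus break: 570 - 30 = 540 min
= 9h 0m

9h 0m (540 minutes)


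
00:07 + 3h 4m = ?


03:11

Start: 7 minutes from midnight
Add: 184 minutes
Total: 191 minutes
Hours: 191 ÷ 60 = 3 remainder 11


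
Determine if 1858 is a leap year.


No

Rules: divisible by 4 AND (not by 100 OR by 400)
1858 ÷ 4 = 464 remainder 2 → not divisible by 4
Not divisible by 4 → not a leap year


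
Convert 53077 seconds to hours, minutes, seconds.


Hours: 53077 ÷ 3600 = 14 remainder 2677
Minutes: 2677 ÷ 60 = 44 remainder 37
Seconds: 37

14h 44m 37s


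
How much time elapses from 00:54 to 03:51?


2h 57m

End time in minutes: 3×60 + 51 = 231
Start time in minutes: 0×60 + 54 = 54
Difference = 231 - 54 = 177 minutes
= 2 hours 57 minutes


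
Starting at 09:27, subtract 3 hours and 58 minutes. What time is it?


Start: 567 minutes from midnight
Subtract: 238 minutes
Remaining: 567 - 238 = 329
Hours: 5, Minutes: 29

05:29


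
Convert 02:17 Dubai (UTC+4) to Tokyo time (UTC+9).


Time difference = UTC+9 - UTC+4 = +5 hours
New hour = (2 + 5) mod 24
= 7 mod 24 = 7
Minutes unchanged → 07:17

07:17


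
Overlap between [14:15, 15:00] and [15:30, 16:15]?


Meeting A: 855-900 (in minutes from midnight)
Meeting B: 930-975
Overlap start = max(855, 930) = 930
Overlap end = min(900, 975) = 900
Overlap = max(0, 900 - 930) = 0 min

0 minutes


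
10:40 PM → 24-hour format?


22:40

Input: 10:40 PM
PM: 10 + 12 = 22


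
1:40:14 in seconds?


Hours: 1 × 3600 = 3600
Minutes: 40 × 60 = 2400
Seconds: 14
Total = 3600 + 2400 + 14 = 6014

6014 seconds


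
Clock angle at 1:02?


Hour hand = 1×30 + 2×0.5 = 31.0°
Minute hand = 2×6 = 12°
Difference = |31.0 - 12| = 19.0°

19.0°


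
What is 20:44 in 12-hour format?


8:44 PM

Hour: 20
20 - 12 = 8 → PM


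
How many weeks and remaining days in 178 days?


Weeks: 178 ÷ 7 = 25 remainder 3

25 weeks 3 days


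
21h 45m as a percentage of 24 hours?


0.9063 (90.63%)

Total minutes: 21×60 + 45 = 1305
Day = 24×60 = 1440 minutes
Fraction = 1305/1440 ≈ 0.9063
As a percentage: 1305/1440 × 100 ≈ 90.63%


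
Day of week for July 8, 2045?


Zeller's congruence:
q=8, m=7, k=45, j=20
h = (8 + ⌊13×8/5⌋ + 45 + ⌊45/4⌋ + ⌊20/4⌋ - 2×20) mod 7
= (8 + 20 + 45 + 11 + 5 - 40) mod 7
= 49 mod 7 = 0
h=0 → Saturday

Saturday


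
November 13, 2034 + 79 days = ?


Start: November 13, 2034
Add 79 days
November 13 → December 1: 30 - 13 + 1 = 18 days (79 - 18 = 61 left)
December 1 → January 1: 31 - 1 + 1 = 31 days (61 - 31 = 30 left)
January 1 + 30 = January 31, 2035

January 31, 2035


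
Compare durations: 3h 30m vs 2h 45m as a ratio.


Duration 1: 210 minutes
Duration 2: 165 minutes
Ratio = 210:165
GCD = 15
Simplified = 14:11
As a decimal: 14/11 ≈ 1.27

14:11 (1.27)


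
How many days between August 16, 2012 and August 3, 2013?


352 days

From August 16, 2012 to August 3, 2013
Rest of August 2012: 31 - 16 = 15
Full months: September 30, October 31, November 30, December 31, January 31, February 2013 28, March 31, April 30, May 31, June 30, July 31
Days into August 2013: 3
Total = 15 + 30 + 31 + 30 + 31 + 31 + 28 + 31 + 30 + 31 + 30 + 31 + 3 = 352 days


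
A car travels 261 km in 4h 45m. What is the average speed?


Distance: 261 km
Time: 4h 45m = 285 min = 285/60 = 19/4 hours
Speed = 261 ÷ (19/4) = 261 × 4 / 19 = 1044/19 ≈ 54.9 km/h

54.9 km/h


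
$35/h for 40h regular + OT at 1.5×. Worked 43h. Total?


$1557.50

Regular: 40h × $35 = $1400.00
Overtime: 43 - 40 = 3h
OT pay: 3h × $35 × 1.5 = $157.50
Total = $1400.00 + $157.50 = $1557.50


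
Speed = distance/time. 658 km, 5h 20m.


Distance: 658 km
Time: 5h 20m = 320 min = 320/60 = 16/3 hours
Speed = 658 ÷ (16/3) = 658 × 3 / 16 = 1974/16 ≈ 123.4 km/h

123.4 km/h


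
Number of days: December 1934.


Month: December (month 12)
December has 31 days

31 days


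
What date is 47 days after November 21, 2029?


January 7, 2030

Start: November 21, 2029
Add 47 days
November 21 → December 1: 30 - 21 + 1 = 10 days (47 - 10 = 37 left)
December 1 → January 1: 31 - 1 + 1 = 31 days (37 - 31 = 6 left)
January 1 + 6 = January 7, 2030


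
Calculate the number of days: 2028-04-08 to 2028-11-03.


From April 8, 2028 to November 3, 2028
Rest of April 2028: 30 - 8 = 22
Full months: May 31, June 30, July 31, August 31, September 30, October 31
Days into November 2028: 3
Total = 22 + 31 + 30 + 31 + 31 + 30 + 31 + 3 = 209 days

209 days


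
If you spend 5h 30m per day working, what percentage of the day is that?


22.9%

Time: 330 minutes
Day: 1440 minutes
Percentage = (330/1440) × 100 ≈ 22.9%


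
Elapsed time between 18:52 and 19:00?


0h 8m

End time in minutes: 19×60 + 0 = 1140
Start time in minutes: 18×60 + 52 = 1132
Difference = 1140 - 1132 = 8 minutes
= 0 hours 8 minutes


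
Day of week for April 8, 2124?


Saturday

Zeller's congruence:
q=8, m=4, k=24, j=21
h = (8 + ⌊13×5/5⌋ + 24 + ⌊24/4⌋ + ⌊21/4⌋ - 2×21) mod 7
= (8 + 13 + 24 + 6 + 5 - 42) mod 7
= 14 mod 7 = 0
h=0 → Saturday


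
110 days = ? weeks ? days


Weeks: 110 ÷ 7 = 15 remainder 5

15 weeks 5 days


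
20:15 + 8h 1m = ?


04:16 (next day)

Start: 1215 minutes from midnight
Add: 481 minutes
Total: 1696 minutes
Hours: 1696 ÷ 60 = 28 remainder 16
28 ≥ 24 → 28 - 24 = 4 (next day)


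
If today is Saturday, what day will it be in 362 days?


Start: Saturday (index 5)
(5 + 362) mod 7
= 367 mod 7
= 3
Index 3 → Thursday

Thursday


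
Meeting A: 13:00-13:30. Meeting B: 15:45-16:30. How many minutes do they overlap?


0 minutes

Meeting A: 780-810 (in minutes from midnight)
Meeting B: 945-990
Overlap start = max(780, 945) = 945
Overlap end = min(810, 990) = 810
Overlap = max(0, 810 - 945) = 0 min


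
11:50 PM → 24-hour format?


23:50

Input: 11:50 PM
PM: 11 + 12 = 23


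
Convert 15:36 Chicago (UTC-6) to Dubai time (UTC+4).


01:36 (next day)

Time difference = UTC+4 - UTC-6 = +10 hours
New hour = (15 + 10) mod 24
= 25 mod 24 = 1
Minutes unchanged → 01:36; 25 ≥ 24 → next day


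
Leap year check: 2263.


No

Rules: divisible by 4 AND (not by 100 OR by 400)
2263 ÷ 4 = 565 remainder 3 → not divisible by 4
Not divisible by 4 → not a leap year


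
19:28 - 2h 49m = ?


16:39

Start: 1168 minutes from midnight
Subtract: 169 minutes
Remaining: 1168 - 169 = 999
Hours: 16, Minutes: 39


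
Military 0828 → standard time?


8:28 AM

Hour: 8
8 < 12 → AM


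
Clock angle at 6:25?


42.5°

Hour hand = 6×30 + 25×0.5 = 192.5°
Minute hand = 25×6 = 150°
Difference = |192.5 - 150| = 42.5°


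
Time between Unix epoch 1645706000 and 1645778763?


Difference = 1645778763 - 1645706000 = 72763 seconds
In hours: 72763 / 3600 ≈ 20.2
In days: 72763 / 86400 ≈ 0.84

72763 seconds (20.2 hours / 0.84 days)


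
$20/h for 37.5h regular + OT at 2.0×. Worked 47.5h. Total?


$1150.00

Regular: 37.5h × $20 = $750.00
Overtime: 47.5 - 37.5 = 10.0h
OT pay: 10.0h × $20 × 2.0 = $400.00
Total = $750.00 + $400.00 = $1150.00


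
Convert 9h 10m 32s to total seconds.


Hours: 9 × 3600 = 32400
Minutes: 10 × 60 = 600
Seconds: 32
Total = 32400 + 600 + 32 = 33032

33032 seconds


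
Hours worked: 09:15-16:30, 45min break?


Total time = (16×60+30) - (9×60+15)
= 990 - 555 = 435 min
Minus break: 435 - 45 = 390 min
= 6h 30m

6h 30m (390 minutes)


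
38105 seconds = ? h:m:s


Hours: 38105 ÷ 3600 = 10 remainder 2105
Minutes: 2105 ÷ 60 = 35 remainder 5
Seconds: 5

10h 35m 5s


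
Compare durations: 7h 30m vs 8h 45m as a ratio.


Duration 1: 450 minutes
Duration 2: 525 minutes
Ratio = 450:525
GCD = 75
Simplified = 6:7
As a decimal: 6/7 ≈ 0.86

6:7 (0.86)


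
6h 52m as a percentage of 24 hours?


Total minutes: 6×60 + 52 = 412
Day = 24×60 = 1440 minutes
Fraction = 412/1440 ≈ 0.2861
As a percentage: 412/1440 × 100 ≈ 28.61%

0.2861 (28.61%)


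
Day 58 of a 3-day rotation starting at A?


Shift A

Shifts: A, B, C
Start: A (index 0)
Day 58: (0 + 58 - 1) mod 3
= 57 mod 3
= 0
Index 0 → shift A


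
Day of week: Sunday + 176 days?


Monday

Start: Sunday (index 6)
(6 + 176) mod 7
= 182 mod 7
= 0
Index 0 → Monday


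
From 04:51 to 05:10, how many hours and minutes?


0h 19m

End time in minutes: 5×60 + 10 = 310
Start time in minutes: 4×60 + 51 = 291
Difference = 310 - 291 = 19 minutes
= 0 hours 19 minutes


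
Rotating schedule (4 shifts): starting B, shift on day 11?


Shifts: A, B, C, D
Start: B (index 1)
Day 11: (1 + 11 - 1) mod 4
= 11 mod 4
= 3
Index 3 → shift D

Shift D


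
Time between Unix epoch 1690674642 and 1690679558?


Difference = 1690679558 - 1690674642 = 4916 seconds
In hours: 4916 / 3600 ≈ 1.4
In days: 4916 / 86400 ≈ 0.06

4916 seconds (1.4 hours / 0.06 days)


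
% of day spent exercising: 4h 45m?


Time: 285 minutes
Day: 1440 minutes
Percentage = (285/1440) × 100 ≈ 19.8%

19.8%


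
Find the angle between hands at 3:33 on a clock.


91.5°

Hour hand = 3×30 + 33×0.5 = 106.5°
Minute hand = 33×6 = 198°
Difference = |106.5 - 198| = 91.5°


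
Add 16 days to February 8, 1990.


Start: February 8, 1990
Add 16 days
February 8 + 16 = February 24, 1990

February 24, 1990


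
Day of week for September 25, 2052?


Zeller's congruence:
q=25, m=9, k=52, j=20
h = (25 + ⌊13×10/5⌋ + 52 + ⌊52/4⌋ + ⌊20/4⌋ - 2×20) mod 7
= (25 + 26 + 52 + 13 + 5 - 40) mod 7
= 81 mod 7 = 4
h=4 → Wednesday

Wednesday


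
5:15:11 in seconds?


Hours: 5 × 3600 = 18000
Minutes: 15 × 60 = 900
Seconds: 11
Total = 18000 + 900 + 11 = 18911

18911 seconds


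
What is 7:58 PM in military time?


19:58

Input: 7:58 PM
PM: 7 + 12 = 19


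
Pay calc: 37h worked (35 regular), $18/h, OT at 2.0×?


Regular: 35h × $18 = $630.00
Overtime: 37 - 35 = 2h
OT pay: 2h × $18 × 2.0 = $72.00
Total = $630.00 + $72.00 = $702.00

$702.00


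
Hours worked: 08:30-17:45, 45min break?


Total time = (17×60+45) - (8×60+30)
= 1065 - 510 = 555 min
Minus break: 555 - 45 = 510 min
= 8h 30m

8h 30m (510 minutes)


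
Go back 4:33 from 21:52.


Start: 1312 minutes from midnight
Subtract: 273 minutes
Remaining: 1312 - 273 = 1039
Hours: 17, Minutes: 19

17:19


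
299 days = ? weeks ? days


Weeks: 299 ÷ 7 = 42 remainder 5

42 weeks 5 days


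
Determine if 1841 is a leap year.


Rules: divisible by 4 AND (not by 100 OR by 400)
1841 ÷ 4 = 460 remainder 1 → not divisible by 4
Not divisible by 4 → not a leap year

No


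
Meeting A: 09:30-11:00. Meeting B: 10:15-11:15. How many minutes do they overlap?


45 minutes

Meeting A: 570-660 (in minutes from midnight)
Meeting B: 615-675
Overlap start = max(570, 615) = 615
Overlap end = min(660, 675) = 660
Overlap = max(0, 660 - 615) = 45 min


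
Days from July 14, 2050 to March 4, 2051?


233 days

From July 14, 2050 to March 4, 2051
Rest of July 2050: 31 - 14 = 17
Full months: August 31, September 30, October 31, November 30, December 31, January 31, February 2051 28
Days into March 2051: 4
Total = 17 + 31 + 30 + 31 + 30 + 31 + 31 + 28 + 4 = 233 days


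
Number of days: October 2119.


Month: October (month 10)
October has 31 days

31 days


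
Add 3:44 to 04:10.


Start: 250 minutes from midnight
Add: 224 minutes
Total: 474 minutes
Hours: 474 ÷ 60 = 7 remainder 54

07:54


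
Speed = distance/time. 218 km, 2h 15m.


Distance: 218 km
Time: 2h 15m = 135 min = 135/60 = 9/4 hours
Speed = 218 ÷ (9/4) = 218 × 4 / 9 = 872/9 ≈ 96.9 km/h

96.9 km/h


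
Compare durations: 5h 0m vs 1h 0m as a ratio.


5:1 (5.00)

Duration 1: 300 minutes
Duration 2: 60 minutes
Ratio = 300:60
GCD = 60
Simplified = 5:1
As a decimal: 5/1 = 5.00


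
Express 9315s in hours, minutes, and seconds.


2h 35m 15s

Hours: 9315 ÷ 3600 = 2 remainder 2115
Minutes: 2115 ÷ 60 = 35 remainder 15
Seconds: 15


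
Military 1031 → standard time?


Hour: 10
10 < 12 → AM

10:31 AM


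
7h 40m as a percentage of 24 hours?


Total minutes: 7×60 + 40 = 460
Day = 24×60 = 1440 minutes
Fraction = 460/1440 ≈ 0.3194
As a percentage: 460/1440 × 100 ≈ 31.94%

0.3194 (31.94%)


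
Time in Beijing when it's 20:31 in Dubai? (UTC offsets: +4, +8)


Time difference = UTC+8 - UTC+4 = +4 hours
New hour = (20 + 4) mod 24
= 24 mod 24 = 0
Minutes unchanged → 00:31; 24 ≥ 24 → next day

00:31 (next day)


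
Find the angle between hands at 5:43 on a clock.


Hour hand = 5×30 + 43×0.5 = 171.5°
Minute hand = 43×6 = 258°
Difference = |171.5 - 258| = 86.5°

86.5°


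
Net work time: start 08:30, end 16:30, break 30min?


Total time = (16×60+30) - (8×60+30)
= 990 - 510 = 480 min
Minus break: 480 - 30 = 450 min
= 7h 30m

7h 30m (450 minutes)


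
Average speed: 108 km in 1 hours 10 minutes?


Distance: 108 km
Time: 1h 10m = 70 min = 70/60 = 7/6 hours
Speed = 108 ÷ (7/6) = 108 × 6 / 7 = 648/7 ≈ 92.6 km/h

92.6 km/h


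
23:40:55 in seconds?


85255 seconds

Hours: 23 × 3600 = 82800
Minutes: 40 × 60 = 2400
Seconds: 55
Total = 82800 + 2400 + 55 = 85255


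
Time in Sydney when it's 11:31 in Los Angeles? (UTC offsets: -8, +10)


05:31 (next day)

Time difference = UTC+10 - UTC-8 = +18 hours
New hour = (11 + 18) mod 24
= 29 mod 24 = 5
Minutes unchanged → 05:31; 29 ≥ 24 → next day


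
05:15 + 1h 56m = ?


07:11

Start: 315 minutes from midnight
Add: 116 minutes
Total: 431 minutes
Hours: 431 ÷ 60 = 7 remainder 11


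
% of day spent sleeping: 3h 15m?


Time: 195 minutes
Day: 1440 minutes
Percentage = (195/1440) × 100 ≈ 13.5%

13.5%


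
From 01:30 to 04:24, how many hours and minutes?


2h 54m

End time in minutes: 4×60 + 24 = 264
Start time in minutes: 1×60 + 30 = 90
Difference = 264 - 90 = 174 minutes
= 2 hours 54 minutes


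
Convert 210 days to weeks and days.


Weeks: 210 ÷ 7 = 30 remainder 0

30 weeks 0 days


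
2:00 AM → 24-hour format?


02:00

Input: 2:00 AM
AM hour stays: 2


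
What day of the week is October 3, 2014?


Friday

Zeller's congruence:
q=3, m=10, k=14, j=20
h = (3 + ⌊13×11/5⌋ + 14 + ⌊14/4⌋ + ⌊20/4⌋ - 2×20) mod 7
= (3 + 28 + 14 + 3 + 5 - 40) mod 7
= 13 mod 7 = 6
h=6 → Friday
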